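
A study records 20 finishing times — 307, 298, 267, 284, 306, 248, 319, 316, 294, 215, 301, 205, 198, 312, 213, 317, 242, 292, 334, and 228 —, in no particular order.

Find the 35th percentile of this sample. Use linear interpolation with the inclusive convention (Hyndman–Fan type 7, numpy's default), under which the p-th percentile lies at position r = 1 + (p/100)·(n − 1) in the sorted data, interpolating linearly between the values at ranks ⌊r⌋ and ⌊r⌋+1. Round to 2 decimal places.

Sorted: 198, 205, 213, 215, 228, 242, 248, 267, 284, 292, 294, 298, 301, 306, 307, 312, 316, 317, 319, 334.
n = 20.
r = 1 + (35/100)·(20 − 1) = 1 + 6.65 = 7.65.
Rank 7 is 248 and rank 8 is 267.
Interpolate: 248 + 0.65·(267 − 248) = 248 + 0.65·19 = 260.35.

260.35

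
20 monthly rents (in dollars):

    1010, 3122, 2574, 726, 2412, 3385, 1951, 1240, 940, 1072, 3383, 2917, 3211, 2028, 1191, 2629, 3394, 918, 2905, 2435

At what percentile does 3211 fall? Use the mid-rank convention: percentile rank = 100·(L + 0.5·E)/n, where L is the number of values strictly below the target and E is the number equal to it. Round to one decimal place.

Sorted: 726, 918, 940, 1010, 1072, 1191, 1240, 1951, 2028, 2412, 2435, 2574, 2629, 2905, 2917, 3122, 3211, 3383, 3385, 3394.
Count below 3211: L = 16; count equal: E = 1; n = 20.
Percentile rank = 100·(16 + 0.5·1)/20 = 100·16.5/20 = 82.5.

82.5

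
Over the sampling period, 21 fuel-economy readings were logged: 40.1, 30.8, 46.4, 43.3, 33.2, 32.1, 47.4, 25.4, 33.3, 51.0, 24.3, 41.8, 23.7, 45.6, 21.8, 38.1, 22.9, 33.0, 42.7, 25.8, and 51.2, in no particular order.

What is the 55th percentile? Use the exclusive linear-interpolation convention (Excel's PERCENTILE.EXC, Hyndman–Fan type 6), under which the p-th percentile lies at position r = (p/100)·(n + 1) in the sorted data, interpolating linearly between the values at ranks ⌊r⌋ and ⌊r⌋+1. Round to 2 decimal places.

Sorted: 21.8, 22.9, 23.7, 24.3, 25.4, 25.8, 30.8, 32.1, 33.0, 33.2, 33.3, 38.1, 40.1, 41.8, 42.7, 43.3, 45.6, 46.4, 47.4, 51.0, 51.2.
n = 21.
r = (55/100)·(21 + 1) = 12.1.
Rank 12 is 38.1 and rank 13 is 40.1.
Interpolate: 38.1 + 0.1·(40.1 − 38.1) = 38.1 + 0.1·2 = 38.3.

38.30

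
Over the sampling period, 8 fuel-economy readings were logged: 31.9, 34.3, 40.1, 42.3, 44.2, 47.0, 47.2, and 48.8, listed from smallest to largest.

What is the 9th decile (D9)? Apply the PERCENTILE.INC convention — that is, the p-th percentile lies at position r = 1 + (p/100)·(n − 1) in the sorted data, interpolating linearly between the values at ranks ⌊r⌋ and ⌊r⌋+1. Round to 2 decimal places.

47.68

n = 8.
r = 1 + (90/100)·(8 − 1) = 1 + 6.3 = 7.3.
Rank 7 is 47.2 and rank 8 is 48.8.
Interpolate: 47.2 + 0.3·(48.8 − 47.2) = 47.2 + 0.3·1.6 = 47.68.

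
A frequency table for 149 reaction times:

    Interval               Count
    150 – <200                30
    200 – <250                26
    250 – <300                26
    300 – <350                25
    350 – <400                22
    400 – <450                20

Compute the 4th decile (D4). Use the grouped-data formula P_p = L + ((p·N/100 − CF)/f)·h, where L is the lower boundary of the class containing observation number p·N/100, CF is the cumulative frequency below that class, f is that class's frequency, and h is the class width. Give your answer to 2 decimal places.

256.92

N = 149; target position k = 40/100 · 149 = 59.6.
Cumulative frequencies: 30, 56, 82, 107, 129, 149.
Observation 59.6 falls in the class 250 – <300.
L = 250, CF = 56, f = 26, h = 50.
P40 = 250 + ((59.6 − 56)/26)·50 = 250 + 6.92308 = 256.923.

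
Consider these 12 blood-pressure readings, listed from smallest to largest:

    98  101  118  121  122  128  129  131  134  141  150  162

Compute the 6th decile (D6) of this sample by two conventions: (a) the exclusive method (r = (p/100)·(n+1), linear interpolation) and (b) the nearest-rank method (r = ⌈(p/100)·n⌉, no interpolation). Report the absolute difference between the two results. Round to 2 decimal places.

0.40

n = 12.
(a) r = 7.8; between ranks 7 (129) and 8 (131): 130.6.
(b) the nearest-rank method: rank 8 → 131.
|130.6 − 131| = 0.4.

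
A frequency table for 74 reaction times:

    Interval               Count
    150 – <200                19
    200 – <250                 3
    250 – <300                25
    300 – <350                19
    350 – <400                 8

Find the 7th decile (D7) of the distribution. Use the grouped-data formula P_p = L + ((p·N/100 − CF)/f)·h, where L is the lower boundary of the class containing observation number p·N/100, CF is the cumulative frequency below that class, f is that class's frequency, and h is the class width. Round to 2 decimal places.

N = 74; target position k = 70/100 · 74 = 51.8.
Cumulative frequencies: 19, 22, 47, 66, 74.
Observation 51.8 falls in the class 300 – <350.
L = 300, CF = 47, f = 19, h = 50.
P70 = 300 + ((51.8 − 47)/19)·50 = 300 + 12.6316 = 312.632.

312.63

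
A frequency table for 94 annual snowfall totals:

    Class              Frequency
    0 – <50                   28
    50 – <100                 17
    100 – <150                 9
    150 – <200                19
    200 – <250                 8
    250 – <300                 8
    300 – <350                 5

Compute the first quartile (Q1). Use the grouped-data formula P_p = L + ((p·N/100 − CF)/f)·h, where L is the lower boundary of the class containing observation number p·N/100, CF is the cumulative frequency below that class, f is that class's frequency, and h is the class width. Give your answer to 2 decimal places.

N = 94; target position k = 25/100 · 94 = 23.5.
Cumulative frequencies: 28, 45, 54, 73, 81, 89, 94.
Observation 23.5 falls in the class 0 – <50.
L = 0, CF = 0, f = 28, h = 50.
P25 = 0 + ((23.5 − 0)/28)·50 = 0 + 41.9643 = 41.9643.

41.96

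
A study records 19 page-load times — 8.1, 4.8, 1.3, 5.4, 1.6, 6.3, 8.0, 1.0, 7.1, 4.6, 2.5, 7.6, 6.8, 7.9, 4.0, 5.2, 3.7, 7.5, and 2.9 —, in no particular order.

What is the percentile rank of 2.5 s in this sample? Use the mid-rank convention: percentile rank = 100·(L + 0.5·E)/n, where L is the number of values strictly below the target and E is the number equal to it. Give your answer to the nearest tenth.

Sorted: 1.0, 1.3, 1.6, 2.5, 2.9, 3.7, 4.0, 4.6, 4.8, 5.2, 5.4, 6.3, 6.8, 7.1, 7.5, 7.6, 7.9, 8.0, 8.1.
Count below 2.5: L = 3; count equal: E = 1; n = 19.
Percentile rank = 100·(3 + 0.5·1)/19 = 100·3.5/19 = 18.42.

18.4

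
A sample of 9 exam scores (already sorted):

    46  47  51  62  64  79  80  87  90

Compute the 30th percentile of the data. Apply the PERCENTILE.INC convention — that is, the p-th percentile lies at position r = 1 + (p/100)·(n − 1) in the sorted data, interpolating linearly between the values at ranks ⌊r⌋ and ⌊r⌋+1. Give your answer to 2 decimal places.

55.40

n = 9.
r = 1 + (30/100)·(9 − 1) = 1 + 2.4 = 3.4.
Rank 3 is 51 and rank 4 is 62.
Interpolate: 51 + 0.4·(62 − 51) = 51 + 0.4·11 = 55.4.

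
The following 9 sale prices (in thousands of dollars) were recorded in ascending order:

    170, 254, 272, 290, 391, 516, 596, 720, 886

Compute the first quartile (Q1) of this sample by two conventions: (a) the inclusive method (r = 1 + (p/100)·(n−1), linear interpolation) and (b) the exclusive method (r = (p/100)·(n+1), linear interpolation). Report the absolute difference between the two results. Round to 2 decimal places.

9.00

n = 9.
(a) r = 3 → value at rank 3 = 272.
(b) r = 2.5; between ranks 2 (254) and 3 (272): 263.
|272 − 263| = 9.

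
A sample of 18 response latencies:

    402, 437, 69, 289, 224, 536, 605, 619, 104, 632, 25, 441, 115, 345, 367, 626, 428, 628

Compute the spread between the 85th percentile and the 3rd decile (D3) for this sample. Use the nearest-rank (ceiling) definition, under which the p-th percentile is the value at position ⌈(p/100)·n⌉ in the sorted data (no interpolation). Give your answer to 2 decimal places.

337.00

Sorted: 25, 69, 104, 115, 224, 289, 345, 367, 402, 428, 437, 441, 536, 605, 619, 626, 628, 632.
n = 18.
P30: rank ⌈30/100·18⌉ = 6 → 289.
P85: rank ⌈85/100·18⌉ = 16 → 626.
Difference: 626 − 289 = 337.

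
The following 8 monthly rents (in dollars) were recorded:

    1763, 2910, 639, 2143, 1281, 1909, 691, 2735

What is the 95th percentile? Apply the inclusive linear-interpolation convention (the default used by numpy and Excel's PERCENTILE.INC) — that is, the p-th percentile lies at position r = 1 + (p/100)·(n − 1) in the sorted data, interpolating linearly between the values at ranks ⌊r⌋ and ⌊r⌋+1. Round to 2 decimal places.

Sorted: 639, 691, 1281, 1763, 1909, 2143, 2735, 2910.
n = 8.
r = 1 + (95/100)·(8 − 1) = 1 + 6.65 = 7.65.
Rank 7 is 2735 and rank 8 is 2910.
Interpolate: 2735 + 0.65·(2910 − 2735) = 2735 + 0.65·175 = 2848.75.

2848.75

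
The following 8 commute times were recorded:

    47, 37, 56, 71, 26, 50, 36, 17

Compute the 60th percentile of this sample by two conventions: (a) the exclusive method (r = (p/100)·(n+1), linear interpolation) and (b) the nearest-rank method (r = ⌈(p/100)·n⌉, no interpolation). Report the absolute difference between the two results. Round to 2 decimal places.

Sorted: 17, 26, 36, 37, 47, 50, 56, 71.
n = 8.
(a) r = 5.4; between ranks 5 (47) and 6 (50): 48.2.
(b) the nearest-rank method: rank 5 → 47.
|48.2 − 47| = 1.2.

1.20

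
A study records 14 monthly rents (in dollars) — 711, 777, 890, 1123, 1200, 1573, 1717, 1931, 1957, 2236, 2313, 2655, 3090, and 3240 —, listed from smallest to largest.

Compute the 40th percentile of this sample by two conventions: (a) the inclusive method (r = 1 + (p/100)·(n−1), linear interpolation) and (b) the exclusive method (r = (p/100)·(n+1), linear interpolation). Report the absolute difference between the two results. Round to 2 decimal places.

28.80

n = 14.
(a) r = 6.2; between ranks 6 (1573) and 7 (1717): 1601.8.
(b) r = 6 → value at rank 6 = 1573.
|1601.8 − 1573| = 28.8.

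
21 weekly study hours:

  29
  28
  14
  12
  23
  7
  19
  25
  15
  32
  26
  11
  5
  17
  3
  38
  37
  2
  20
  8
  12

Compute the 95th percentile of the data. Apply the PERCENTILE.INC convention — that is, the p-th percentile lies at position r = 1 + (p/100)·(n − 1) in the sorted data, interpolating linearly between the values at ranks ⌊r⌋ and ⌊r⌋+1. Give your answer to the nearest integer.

37

Sorted: 2, 3, 5, 7, 8, 11, 12, 12, 14, 15, 17, 19, 20, 23, 25, 26, 28, 29, 32, 37, 38.
n = 21.
r = 1 + (95/100)·(21 − 1) = 1 + 19 = 20.
r is an integer, so P95 is the value at rank 20: 37.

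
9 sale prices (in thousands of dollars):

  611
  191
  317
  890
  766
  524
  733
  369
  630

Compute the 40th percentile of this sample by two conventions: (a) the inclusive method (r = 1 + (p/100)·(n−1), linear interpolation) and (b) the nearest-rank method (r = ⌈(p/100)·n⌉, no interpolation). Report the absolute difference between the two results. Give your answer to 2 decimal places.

Sorted: 191, 317, 369, 524, 611, 630, 733, 766, 890.
n = 9.
(a) r = 4.2; between ranks 4 (524) and 5 (611): 541.4.
(b) the nearest-rank method: rank 4 → 524.
|541.4 − 524| = 17.4.

17.40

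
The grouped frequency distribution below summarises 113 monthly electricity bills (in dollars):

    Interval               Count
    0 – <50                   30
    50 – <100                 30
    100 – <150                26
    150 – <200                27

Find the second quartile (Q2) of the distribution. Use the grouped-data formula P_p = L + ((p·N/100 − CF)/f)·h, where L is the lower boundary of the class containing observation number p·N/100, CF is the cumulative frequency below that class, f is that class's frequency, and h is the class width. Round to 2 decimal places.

N = 113; target position k = 50/100 · 113 = 56.5.
Cumulative frequencies: 30, 60, 86, 113.
Observation 56.5 falls in the class 50 – <100.
L = 50, CF = 30, f = 30, h = 50.
P50 = 50 + ((56.5 − 30)/30)·50 = 50 + 44.1667 = 94.1667.

94.17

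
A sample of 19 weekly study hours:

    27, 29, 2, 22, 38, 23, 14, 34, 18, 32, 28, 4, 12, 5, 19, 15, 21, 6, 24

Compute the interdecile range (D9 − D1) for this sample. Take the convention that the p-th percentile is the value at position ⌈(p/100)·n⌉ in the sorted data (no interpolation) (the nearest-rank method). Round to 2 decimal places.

30.00

Sorted: 2, 4, 5, 6, 12, 14, 15, 18, 19, 21, 22, 23, 24, 27, 28, 29, 32, 34, 38.
n = 19.
P10: rank ⌈10/100·19⌉ = 2 → 4.
P90: rank ⌈90/100·19⌉ = 18 → 34.
Difference: 34 − 4 = 30.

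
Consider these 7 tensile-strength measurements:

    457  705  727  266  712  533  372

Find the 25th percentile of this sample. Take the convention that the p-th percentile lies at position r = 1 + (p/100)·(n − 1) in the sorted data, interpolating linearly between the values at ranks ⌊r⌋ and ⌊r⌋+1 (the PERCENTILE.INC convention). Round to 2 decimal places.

414.50

Sorted: 266, 372, 457, 533, 705, 712, 727.
n = 7.
r = 1 + (25/100)·(7 − 1) = 1 + 1.5 = 2.5.
Rank 2 is 372 and rank 3 is 457.
Interpolate: 372 + 0.5·(457 − 372) = 372 + 0.5·85 = 414.5.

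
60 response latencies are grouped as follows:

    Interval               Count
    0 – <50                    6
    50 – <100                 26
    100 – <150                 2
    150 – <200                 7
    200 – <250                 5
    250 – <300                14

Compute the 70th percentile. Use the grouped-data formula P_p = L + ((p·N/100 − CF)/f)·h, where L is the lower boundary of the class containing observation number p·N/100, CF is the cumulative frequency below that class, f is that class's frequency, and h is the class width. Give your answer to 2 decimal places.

210.00

N = 60; target position k = 70/100 · 60 = 42.
Cumulative frequencies: 6, 32, 34, 41, 46, 60.
Observation 42 falls in the class 200 – <250.
L = 200, CF = 41, f = 5, h = 50.
P70 = 200 + ((42 − 41)/5)·50 = 200 + 10 = 210.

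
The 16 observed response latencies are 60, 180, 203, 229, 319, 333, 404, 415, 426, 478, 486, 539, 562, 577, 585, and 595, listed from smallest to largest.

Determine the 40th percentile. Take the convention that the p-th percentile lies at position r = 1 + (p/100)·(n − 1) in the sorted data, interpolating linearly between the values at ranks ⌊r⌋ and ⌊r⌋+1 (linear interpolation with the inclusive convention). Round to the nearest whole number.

n = 16.
r = 1 + (40/100)·(16 − 1) = 1 + 6 = 7.
r is an integer, so P40 is the value at rank 7: 404.

404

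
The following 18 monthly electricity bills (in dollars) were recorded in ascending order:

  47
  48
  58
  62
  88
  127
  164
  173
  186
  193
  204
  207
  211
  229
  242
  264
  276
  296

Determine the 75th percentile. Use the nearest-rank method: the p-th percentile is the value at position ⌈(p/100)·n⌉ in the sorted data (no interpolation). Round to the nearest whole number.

n = 18.
Position = ⌈75/100 · 18⌉ = ⌈13.5⌉ = 14.
The value at rank 14 is 229.

229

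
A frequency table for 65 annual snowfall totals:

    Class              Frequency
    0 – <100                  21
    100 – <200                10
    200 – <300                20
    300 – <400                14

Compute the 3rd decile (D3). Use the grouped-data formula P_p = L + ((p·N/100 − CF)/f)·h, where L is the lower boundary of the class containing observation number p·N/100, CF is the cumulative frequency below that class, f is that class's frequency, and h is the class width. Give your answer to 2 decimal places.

N = 65; target position k = 30/100 · 65 = 19.5.
Cumulative frequencies: 21, 31, 51, 65.
Observation 19.5 falls in the class 0 – <100.
L = 0, CF = 0, f = 21, h = 100.
P30 = 0 + ((19.5 − 0)/21)·100 = 0 + 92.8571 = 92.8571.

92.86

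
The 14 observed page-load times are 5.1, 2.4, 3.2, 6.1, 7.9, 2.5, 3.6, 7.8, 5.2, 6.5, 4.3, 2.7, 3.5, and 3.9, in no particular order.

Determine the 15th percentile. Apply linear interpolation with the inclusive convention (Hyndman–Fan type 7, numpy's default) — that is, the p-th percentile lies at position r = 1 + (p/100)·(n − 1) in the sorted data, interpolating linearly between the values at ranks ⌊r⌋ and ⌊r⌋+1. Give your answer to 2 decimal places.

2.69

Sorted: 2.4, 2.5, 2.7, 3.2, 3.5, 3.6, 3.9, 4.3, 5.1, 5.2, 6.1, 6.5, 7.8, 7.9.
n = 14.
r = 1 + (15/100)·(14 − 1) = 1 + 1.95 = 2.95.
Rank 2 is 2.5 and rank 3 is 2.7.
Interpolate: 2.5 + 0.95·(2.7 − 2.5) = 2.5 + 0.95·0.2 = 2.69.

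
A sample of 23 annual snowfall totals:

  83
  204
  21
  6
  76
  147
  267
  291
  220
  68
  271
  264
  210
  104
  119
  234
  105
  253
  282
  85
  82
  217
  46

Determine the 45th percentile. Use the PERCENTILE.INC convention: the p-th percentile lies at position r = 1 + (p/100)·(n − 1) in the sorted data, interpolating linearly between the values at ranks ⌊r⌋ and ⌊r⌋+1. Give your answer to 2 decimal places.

Sorted: 6, 21, 46, 68, 76, 82, 83, 85, 104, 105, 119, 147, 204, 210, 217, 220, 234, 253, 264, 267, 271, 282, 291.
n = 23.
r = 1 + (45/100)·(23 − 1) = 1 + 9.9 = 10.9.
Rank 10 is 105 and rank 11 is 119.
Interpolate: 105 + 0.9·(119 − 105) = 105 + 0.9·14 = 117.6.

117.60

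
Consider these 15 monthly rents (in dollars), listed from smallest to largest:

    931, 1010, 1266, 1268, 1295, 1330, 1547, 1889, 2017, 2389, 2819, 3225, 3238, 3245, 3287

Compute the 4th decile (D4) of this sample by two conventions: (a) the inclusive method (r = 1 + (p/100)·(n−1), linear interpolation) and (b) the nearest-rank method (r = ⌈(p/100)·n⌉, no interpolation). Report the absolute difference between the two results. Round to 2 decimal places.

n = 15.
(a) r = 6.6; between ranks 6 (1330) and 7 (1547): 1460.2.
(b) the nearest-rank method: rank 6 → 1330.
|1460.2 − 1330| = 130.2.

130.20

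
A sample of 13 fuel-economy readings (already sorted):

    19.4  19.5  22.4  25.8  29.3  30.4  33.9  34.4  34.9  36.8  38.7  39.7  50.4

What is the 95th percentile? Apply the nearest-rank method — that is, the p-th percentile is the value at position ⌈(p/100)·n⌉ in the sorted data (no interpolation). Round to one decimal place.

50.4

n = 13.
Position = ⌈95/100 · 13⌉ = ⌈12.35⌉ = 13.
The value at rank 13 is 50.4.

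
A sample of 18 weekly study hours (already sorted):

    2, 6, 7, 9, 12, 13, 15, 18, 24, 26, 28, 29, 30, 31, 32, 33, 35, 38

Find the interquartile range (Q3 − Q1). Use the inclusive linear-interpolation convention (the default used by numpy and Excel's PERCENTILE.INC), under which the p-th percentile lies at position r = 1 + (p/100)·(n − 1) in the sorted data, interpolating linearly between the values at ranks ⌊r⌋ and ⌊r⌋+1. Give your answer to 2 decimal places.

18.50

n = 18.
P25: r = 5.25; ranks 5–6 are 12, 13; interpolating gives 12.25.
P75: r = 13.75; ranks 13–14 are 30, 31; interpolating gives 30.75.
Difference: 30.75 − 12.25 = 18.5.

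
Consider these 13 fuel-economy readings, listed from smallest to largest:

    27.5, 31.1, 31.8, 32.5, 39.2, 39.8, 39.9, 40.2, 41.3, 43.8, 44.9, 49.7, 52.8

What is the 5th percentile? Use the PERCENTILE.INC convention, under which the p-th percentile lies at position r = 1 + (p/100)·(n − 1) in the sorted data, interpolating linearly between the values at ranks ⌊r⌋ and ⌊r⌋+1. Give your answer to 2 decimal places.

29.66

n = 13.
r = 1 + (5/100)·(13 − 1) = 1 + 0.6 = 1.6.
Rank 1 is 27.5 and rank 2 is 31.1.
Interpolate: 27.5 + 0.6·(31.1 − 27.5) = 27.5 + 0.6·3.6 = 29.66.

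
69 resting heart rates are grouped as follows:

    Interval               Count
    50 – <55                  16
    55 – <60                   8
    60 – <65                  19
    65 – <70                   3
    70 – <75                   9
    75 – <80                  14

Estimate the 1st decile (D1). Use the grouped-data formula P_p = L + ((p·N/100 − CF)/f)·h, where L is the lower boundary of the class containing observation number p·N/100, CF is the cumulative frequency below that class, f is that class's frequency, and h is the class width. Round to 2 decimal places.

52.16

N = 69; target position k = 10/100 · 69 = 6.9.
Cumulative frequencies: 16, 24, 43, 46, 55, 69.
Observation 6.9 falls in the class 50 – <55.
L = 50, CF = 0, f = 16, h = 5.
P10 = 50 + ((6.9 − 0)/16)·5 = 50 + 2.15625 = 52.1562.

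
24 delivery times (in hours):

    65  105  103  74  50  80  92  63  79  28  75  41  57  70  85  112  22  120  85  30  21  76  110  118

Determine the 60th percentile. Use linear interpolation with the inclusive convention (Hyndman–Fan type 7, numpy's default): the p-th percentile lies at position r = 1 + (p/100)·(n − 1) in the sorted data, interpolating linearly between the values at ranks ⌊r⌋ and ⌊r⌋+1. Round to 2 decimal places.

Sorted: 21, 22, 28, 30, 41, 50, 57, 63, 65, 70, 74, 75, 76, 79, 80, 85, 85, 92, 103, 105, 110, 112, 118, 120.
n = 24.
r = 1 + (60/100)·(24 − 1) = 1 + 13.8 = 14.8.
Rank 14 is 79 and rank 15 is 80.
Interpolate: 79 + 0.8·(80 − 79) = 79 + 0.8·1 = 79.8.

79.80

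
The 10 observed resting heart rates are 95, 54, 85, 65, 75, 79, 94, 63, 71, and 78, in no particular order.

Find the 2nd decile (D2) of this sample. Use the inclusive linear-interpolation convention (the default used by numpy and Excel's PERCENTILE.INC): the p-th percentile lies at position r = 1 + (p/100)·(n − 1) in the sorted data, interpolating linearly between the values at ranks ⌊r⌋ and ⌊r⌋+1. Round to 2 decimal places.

64.60

Sorted: 54, 63, 65, 71, 75, 78, 79, 85, 94, 95.
n = 10.
r = 1 + (20/100)·(10 − 1) = 1 + 1.8 = 2.8.
Rank 2 is 63 and rank 3 is 65.
Interpolate: 63 + 0.8·(65 − 63) = 63 + 0.8·2 = 64.6.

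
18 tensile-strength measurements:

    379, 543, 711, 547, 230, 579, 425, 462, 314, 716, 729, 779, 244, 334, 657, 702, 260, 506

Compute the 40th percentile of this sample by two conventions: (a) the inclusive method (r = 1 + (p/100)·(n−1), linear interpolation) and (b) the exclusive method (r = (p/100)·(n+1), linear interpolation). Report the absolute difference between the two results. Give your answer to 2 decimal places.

7.40

Sorted: 230, 244, 260, 314, 334, 379, 425, 462, 506, 543, 547, 579, 657, 702, 711, 716, 729, 779.
n = 18.
(a) r = 7.8; between ranks 7 (425) and 8 (462): 454.6.
(b) r = 7.6; between ranks 7 (425) and 8 (462): 447.2.
|454.6 − 447.2| = 7.4.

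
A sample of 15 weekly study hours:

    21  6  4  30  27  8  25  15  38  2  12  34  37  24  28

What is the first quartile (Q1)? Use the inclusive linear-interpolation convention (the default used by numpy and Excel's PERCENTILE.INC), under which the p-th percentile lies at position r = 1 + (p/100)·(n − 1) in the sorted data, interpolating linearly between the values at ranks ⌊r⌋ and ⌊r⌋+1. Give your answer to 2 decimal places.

10.00

Sorted: 2, 4, 6, 8, 12, 15, 21, 24, 25, 27, 28, 30, 34, 37, 38.
n = 15.
r = 1 + (25/100)·(15 − 1) = 1 + 3.5 = 4.5.
Rank 4 is 8 and rank 5 is 12.
Interpolate: 8 + 0.5·(12 − 8) = 8 + 0.5·4 = 10.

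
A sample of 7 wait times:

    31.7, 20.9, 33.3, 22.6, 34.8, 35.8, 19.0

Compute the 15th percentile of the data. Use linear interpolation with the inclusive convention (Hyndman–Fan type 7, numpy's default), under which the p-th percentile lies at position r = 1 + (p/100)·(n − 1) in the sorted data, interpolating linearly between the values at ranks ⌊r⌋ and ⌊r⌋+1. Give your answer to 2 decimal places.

Sorted: 19.0, 20.9, 22.6, 31.7, 33.3, 34.8, 35.8.
n = 7.
r = 1 + (15/100)·(7 − 1) = 1 + 0.9 = 1.9.
Rank 1 is 19.0 and rank 2 is 20.9.
Interpolate: 19.0 + 0.9·(20.9 − 19.0) = 19.0 + 0.9·1.9 = 20.71.

20.71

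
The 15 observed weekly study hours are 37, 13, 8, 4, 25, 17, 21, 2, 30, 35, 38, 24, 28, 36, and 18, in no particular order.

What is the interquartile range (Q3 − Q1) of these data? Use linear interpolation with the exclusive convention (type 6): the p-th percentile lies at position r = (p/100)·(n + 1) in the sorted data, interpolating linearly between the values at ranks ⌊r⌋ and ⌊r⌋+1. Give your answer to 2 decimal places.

Sorted: 2, 4, 8, 13, 17, 18, 21, 24, 25, 28, 30, 35, 36, 37, 38.
n = 15.
P25: r = 4 (integer) → 13.
P75: r = 12 (integer) → 35.
Difference: 35 − 13 = 22.

22.00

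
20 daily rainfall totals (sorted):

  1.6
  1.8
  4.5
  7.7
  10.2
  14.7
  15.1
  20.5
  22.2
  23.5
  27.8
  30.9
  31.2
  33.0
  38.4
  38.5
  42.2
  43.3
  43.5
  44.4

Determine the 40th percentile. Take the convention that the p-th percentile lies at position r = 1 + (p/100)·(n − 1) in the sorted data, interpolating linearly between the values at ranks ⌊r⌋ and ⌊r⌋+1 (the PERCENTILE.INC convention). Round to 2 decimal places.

21.52

n = 20.
r = 1 + (40/100)·(20 − 1) = 1 + 7.6 = 8.6.
Rank 8 is 20.5 and rank 9 is 22.2.
Interpolate: 20.5 + 0.6·(22.2 − 20.5) = 20.5 + 0.6·1.7 = 21.52.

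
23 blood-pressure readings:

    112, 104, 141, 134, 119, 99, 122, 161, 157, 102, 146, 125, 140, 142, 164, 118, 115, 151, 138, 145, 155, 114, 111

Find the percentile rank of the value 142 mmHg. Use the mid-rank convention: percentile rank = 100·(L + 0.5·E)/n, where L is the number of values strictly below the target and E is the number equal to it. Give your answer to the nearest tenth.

Sorted: 99, 102, 104, 111, 112, 114, 115, 118, 119, 122, 125, 134, 138, 140, 141, 142, 145, 146, 151, 155, 157, 161, 164.
Count below 142: L = 15; count equal: E = 1; n = 23.
Percentile rank = 100·(15 + 0.5·1)/23 = 100·15.5/23 = 67.39.

67.4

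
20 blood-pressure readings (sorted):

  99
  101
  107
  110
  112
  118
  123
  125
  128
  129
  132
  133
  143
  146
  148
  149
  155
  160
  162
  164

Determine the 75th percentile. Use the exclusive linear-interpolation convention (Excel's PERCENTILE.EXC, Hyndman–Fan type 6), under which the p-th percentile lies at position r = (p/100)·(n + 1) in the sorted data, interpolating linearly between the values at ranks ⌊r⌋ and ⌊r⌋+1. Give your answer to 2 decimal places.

148.75

n = 20.
r = (75/100)·(20 + 1) = 15.75.
Rank 15 is 148 and rank 16 is 149.
Interpolate: 148 + 0.75·(149 − 148) = 148 + 0.75·1 = 148.75.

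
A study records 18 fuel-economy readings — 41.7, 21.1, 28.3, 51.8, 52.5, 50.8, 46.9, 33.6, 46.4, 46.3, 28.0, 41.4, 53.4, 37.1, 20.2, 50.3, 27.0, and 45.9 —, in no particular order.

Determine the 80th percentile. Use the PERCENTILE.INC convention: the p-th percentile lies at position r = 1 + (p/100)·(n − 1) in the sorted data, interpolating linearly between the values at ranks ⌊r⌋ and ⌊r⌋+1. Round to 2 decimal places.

50.60

Sorted: 20.2, 21.1, 27.0, 28.0, 28.3, 33.6, 37.1, 41.4, 41.7, 45.9, 46.3, 46.4, 46.9, 50.3, 50.8, 51.8, 52.5, 53.4.
n = 18.
r = 1 + (80/100)·(18 − 1) = 1 + 13.6 = 14.6.
Rank 14 is 50.3 and rank 15 is 50.8.
Interpolate: 50.3 + 0.6·(50.8 − 50.3) = 50.3 + 0.6·0.5 = 50.6.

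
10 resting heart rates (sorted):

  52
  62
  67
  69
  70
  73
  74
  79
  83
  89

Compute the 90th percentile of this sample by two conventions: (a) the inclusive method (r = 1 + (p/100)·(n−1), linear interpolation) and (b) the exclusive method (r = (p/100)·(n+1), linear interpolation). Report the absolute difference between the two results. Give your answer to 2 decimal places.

4.80

n = 10.
(a) r = 9.1; between ranks 9 (83) and 10 (89): 83.6.
(b) r = 9.9; between ranks 9 (83) and 10 (89): 88.4.
|83.6 − 88.4| = 4.8.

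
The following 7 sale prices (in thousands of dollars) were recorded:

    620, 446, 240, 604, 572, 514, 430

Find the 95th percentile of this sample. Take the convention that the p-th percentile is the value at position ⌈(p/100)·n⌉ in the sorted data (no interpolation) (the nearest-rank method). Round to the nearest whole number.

Sorted: 240, 430, 446, 514, 572, 604, 620.
n = 7.
Position = ⌈95/100 · 7⌉ = ⌈6.65⌉ = 7.
The value at rank 7 is 620.

620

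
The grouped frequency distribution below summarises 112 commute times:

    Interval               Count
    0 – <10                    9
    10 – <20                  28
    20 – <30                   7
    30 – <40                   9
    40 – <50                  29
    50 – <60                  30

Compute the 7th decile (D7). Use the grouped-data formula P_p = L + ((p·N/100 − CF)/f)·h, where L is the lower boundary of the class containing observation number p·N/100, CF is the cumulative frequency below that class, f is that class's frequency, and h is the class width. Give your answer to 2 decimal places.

48.76

N = 112; target position k = 70/100 · 112 = 78.4.
Cumulative frequencies: 9, 37, 44, 53, 82, 112.
Observation 78.4 falls in the class 40 – <50.
L = 40, CF = 53, f = 29, h = 10.
P70 = 40 + ((78.4 − 53)/29)·10 = 40 + 8.75862 = 48.7586.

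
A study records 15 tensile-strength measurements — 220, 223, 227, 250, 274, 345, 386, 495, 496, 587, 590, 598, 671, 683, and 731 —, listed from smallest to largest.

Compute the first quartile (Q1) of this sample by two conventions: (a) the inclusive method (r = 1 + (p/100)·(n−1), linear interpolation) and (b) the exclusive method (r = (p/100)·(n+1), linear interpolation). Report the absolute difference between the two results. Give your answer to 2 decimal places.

n = 15.
(a) r = 4.5; between ranks 4 (250) and 5 (274): 262.
(b) r = 4 → value at rank 4 = 250.
|262 − 250| = 12.

12.00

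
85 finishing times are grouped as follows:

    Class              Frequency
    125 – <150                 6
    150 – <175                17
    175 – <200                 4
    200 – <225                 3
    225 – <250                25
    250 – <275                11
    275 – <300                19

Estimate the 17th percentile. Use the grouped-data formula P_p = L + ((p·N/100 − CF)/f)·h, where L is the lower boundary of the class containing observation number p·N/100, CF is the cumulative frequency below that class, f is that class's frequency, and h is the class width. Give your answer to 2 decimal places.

N = 85; target position k = 17/100 · 85 = 14.45.
Cumulative frequencies: 6, 23, 27, 30, 55, 66, 85.
Observation 14.45 falls in the class 150 – <175.
L = 150, CF = 6, f = 17, h = 25.
P17 = 150 + ((14.45 − 6)/17)·25 = 150 + 12.4265 = 162.426.

162.43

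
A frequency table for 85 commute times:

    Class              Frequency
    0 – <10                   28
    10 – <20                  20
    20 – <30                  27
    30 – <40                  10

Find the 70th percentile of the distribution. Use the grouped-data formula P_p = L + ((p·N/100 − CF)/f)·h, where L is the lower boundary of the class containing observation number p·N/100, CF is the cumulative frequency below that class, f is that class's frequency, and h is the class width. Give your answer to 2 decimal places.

24.26

N = 85; target position k = 70/100 · 85 = 59.5.
Cumulative frequencies: 28, 48, 75, 85.
Observation 59.5 falls in the class 20 – <30.
L = 20, CF = 48, f = 27, h = 10.
P70 = 20 + ((59.5 − 48)/27)·10 = 20 + 4.25926 = 24.2593.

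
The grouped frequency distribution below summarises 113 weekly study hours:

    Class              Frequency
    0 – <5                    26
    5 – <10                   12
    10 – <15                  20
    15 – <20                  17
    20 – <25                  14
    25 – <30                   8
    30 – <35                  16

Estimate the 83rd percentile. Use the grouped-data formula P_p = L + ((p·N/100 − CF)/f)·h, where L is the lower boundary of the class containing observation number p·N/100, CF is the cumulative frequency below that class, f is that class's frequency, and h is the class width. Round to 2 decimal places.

27.99

N = 113; target position k = 83/100 · 113 = 93.79.
Cumulative frequencies: 26, 38, 58, 75, 89, 97, 113.
Observation 93.79 falls in the class 25 – <30.
L = 25, CF = 89, f = 8, h = 5.
P83 = 25 + ((93.79 − 89)/8)·5 = 25 + 2.99375 = 27.9937.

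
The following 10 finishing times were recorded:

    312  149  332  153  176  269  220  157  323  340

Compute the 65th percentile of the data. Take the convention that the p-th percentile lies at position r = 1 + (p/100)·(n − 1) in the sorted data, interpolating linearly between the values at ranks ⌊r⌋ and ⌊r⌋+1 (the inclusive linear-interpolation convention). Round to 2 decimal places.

Sorted: 149, 153, 157, 176, 220, 269, 312, 323, 332, 340.
n = 10.
r = 1 + (65/100)·(10 − 1) = 1 + 5.85 = 6.85.
Rank 6 is 269 and rank 7 is 312.
Interpolate: 269 + 0.85·(312 − 269) = 269 + 0.85·43 = 305.55.

305.55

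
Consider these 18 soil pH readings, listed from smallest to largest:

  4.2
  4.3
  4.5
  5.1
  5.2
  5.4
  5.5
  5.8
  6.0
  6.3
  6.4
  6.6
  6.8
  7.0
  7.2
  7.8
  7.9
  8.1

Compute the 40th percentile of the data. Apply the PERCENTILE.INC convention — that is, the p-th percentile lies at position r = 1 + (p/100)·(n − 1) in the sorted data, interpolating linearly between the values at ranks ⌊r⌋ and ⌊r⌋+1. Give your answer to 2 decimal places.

5.74

n = 18.
r = 1 + (40/100)·(18 − 1) = 1 + 6.8 = 7.8.
Rank 7 is 5.5 and rank 8 is 5.8.
Interpolate: 5.5 + 0.8·(5.8 − 5.5) = 5.5 + 0.8·0.3 = 5.74.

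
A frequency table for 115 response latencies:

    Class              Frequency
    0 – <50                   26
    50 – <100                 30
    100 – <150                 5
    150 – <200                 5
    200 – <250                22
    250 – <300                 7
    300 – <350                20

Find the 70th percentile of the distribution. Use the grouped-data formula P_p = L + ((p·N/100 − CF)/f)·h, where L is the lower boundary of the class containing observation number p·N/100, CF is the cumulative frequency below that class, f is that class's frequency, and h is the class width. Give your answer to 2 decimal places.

232.95

N = 115; target position k = 70/100 · 115 = 80.5.
Cumulative frequencies: 26, 56, 61, 66, 88, 95, 115.
Observation 80.5 falls in the class 200 – <250.
L = 200, CF = 66, f = 22, h = 50.
P70 = 200 + ((80.5 − 66)/22)·50 = 200 + 32.9545 = 232.955.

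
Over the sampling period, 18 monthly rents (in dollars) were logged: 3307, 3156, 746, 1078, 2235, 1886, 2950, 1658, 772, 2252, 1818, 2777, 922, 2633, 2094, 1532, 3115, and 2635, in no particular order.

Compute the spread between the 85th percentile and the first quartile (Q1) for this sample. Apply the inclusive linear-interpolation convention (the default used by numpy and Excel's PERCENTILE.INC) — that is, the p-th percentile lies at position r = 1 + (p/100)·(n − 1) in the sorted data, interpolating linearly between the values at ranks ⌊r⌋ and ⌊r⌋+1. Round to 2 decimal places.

1460.75

Sorted: 746, 772, 922, 1078, 1532, 1658, 1818, 1886, 2094, 2235, 2252, 2633, 2635, 2777, 2950, 3115, 3156, 3307.
n = 18.
P25: r = 5.25; ranks 5–6 are 1532, 1658; interpolating gives 1563.5.
P85: r = 15.45; ranks 15–16 are 2950, 3115; interpolating gives 3024.25.
Difference: 3024.25 − 1563.5 = 1460.75.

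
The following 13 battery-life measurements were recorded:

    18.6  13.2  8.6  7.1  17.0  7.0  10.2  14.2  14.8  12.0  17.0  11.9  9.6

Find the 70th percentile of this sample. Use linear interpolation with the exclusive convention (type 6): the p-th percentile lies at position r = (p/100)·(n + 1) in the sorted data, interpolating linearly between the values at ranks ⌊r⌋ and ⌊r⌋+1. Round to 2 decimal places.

Sorted: 7.0, 7.1, 8.6, 9.6, 10.2, 11.9, 12.0, 13.2, 14.2, 14.8, 17.0, 17.0, 18.6.
n = 13.
r = (70/100)·(13 + 1) = 9.8.
Rank 9 is 14.2 and rank 10 is 14.8.
Interpolate: 14.2 + 0.8·(14.8 − 14.2) = 14.2 + 0.8·0.6 = 14.68.

14.68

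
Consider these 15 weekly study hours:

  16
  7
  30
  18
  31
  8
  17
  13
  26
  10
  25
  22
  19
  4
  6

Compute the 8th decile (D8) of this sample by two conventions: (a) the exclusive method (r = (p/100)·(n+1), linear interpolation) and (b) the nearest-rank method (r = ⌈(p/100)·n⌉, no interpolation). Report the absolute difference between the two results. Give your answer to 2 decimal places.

0.80

Sorted: 4, 6, 7, 8, 10, 13, 16, 17, 18, 19, 22, 25, 26, 30, 31.
n = 15.
(a) r = 12.8; between ranks 12 (25) and 13 (26): 25.8.
(b) the nearest-rank method: rank 12 → 25.
|25.8 − 25| = 0.8.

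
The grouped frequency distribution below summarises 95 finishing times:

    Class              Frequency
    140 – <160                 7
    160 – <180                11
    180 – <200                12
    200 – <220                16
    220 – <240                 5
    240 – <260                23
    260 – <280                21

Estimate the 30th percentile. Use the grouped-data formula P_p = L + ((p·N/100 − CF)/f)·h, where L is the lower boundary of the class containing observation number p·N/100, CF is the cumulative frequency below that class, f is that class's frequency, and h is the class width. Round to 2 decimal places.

N = 95; target position k = 30/100 · 95 = 28.5.
Cumulative frequencies: 7, 18, 30, 46, 51, 74, 95.
Observation 28.5 falls in the class 180 – <200.
L = 180, CF = 18, f = 12, h = 20.
P30 = 180 + ((28.5 − 18)/12)·20 = 180 + 17.5 = 197.5.

197.50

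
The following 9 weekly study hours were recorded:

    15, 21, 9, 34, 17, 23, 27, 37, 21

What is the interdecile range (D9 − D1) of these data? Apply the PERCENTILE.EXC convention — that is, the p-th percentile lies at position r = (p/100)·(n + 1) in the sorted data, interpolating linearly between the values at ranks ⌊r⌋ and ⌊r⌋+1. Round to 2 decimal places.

28.00

Sorted: 9, 15, 17, 21, 21, 23, 27, 34, 37.
n = 9.
P10: r = 1 (integer) → 9.
P90: r = 9 (integer) → 37.
Difference: 37 − 9 = 28.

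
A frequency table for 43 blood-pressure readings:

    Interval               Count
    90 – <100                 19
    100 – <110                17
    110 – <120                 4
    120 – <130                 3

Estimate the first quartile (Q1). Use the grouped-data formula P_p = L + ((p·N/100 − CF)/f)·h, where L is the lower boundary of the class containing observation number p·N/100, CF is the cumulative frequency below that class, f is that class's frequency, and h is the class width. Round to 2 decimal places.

95.66

N = 43; target position k = 25/100 · 43 = 10.75.
Cumulative frequencies: 19, 36, 40, 43.
Observation 10.75 falls in the class 90 – <100.
L = 90, CF = 0, f = 19, h = 10.
P25 = 90 + ((10.75 − 0)/19)·10 = 90 + 5.65789 = 95.6579.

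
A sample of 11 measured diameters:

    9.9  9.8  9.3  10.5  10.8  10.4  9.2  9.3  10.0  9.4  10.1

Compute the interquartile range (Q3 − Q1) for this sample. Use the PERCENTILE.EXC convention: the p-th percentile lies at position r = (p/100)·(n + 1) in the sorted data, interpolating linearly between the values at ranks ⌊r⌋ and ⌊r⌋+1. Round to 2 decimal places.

Sorted: 9.2, 9.3, 9.3, 9.4, 9.8, 9.9, 10.0, 10.1, 10.4, 10.5, 10.8.
n = 11.
P25: r = 3 (integer) → 9.3.
P75: r = 9 (integer) → 10.4.
Difference: 10.4 − 9.3 = 1.1.

1.10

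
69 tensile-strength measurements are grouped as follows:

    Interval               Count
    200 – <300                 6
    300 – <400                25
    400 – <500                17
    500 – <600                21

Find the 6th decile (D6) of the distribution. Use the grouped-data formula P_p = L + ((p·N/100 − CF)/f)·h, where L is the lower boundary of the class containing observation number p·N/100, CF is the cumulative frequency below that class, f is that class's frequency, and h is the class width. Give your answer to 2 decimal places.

N = 69; target position k = 60/100 · 69 = 41.4.
Cumulative frequencies: 6, 31, 48, 69.
Observation 41.4 falls in the class 400 – <500.
L = 400, CF = 31, f = 17, h = 100.
P60 = 400 + ((41.4 − 31)/17)·100 = 400 + 61.1765 = 461.176.

461.18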